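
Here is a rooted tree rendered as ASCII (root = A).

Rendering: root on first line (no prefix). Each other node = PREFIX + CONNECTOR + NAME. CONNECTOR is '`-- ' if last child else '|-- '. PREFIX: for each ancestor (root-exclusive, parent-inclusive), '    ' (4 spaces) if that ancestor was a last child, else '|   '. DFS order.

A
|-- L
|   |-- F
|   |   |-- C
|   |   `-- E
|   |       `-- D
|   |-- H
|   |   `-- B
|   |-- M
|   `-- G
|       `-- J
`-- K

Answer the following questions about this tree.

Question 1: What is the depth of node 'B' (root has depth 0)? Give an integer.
Answer: 3

Derivation:
Path from root to B: A -> L -> H -> B
Depth = number of edges = 3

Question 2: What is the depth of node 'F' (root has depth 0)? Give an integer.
Answer: 2

Derivation:
Path from root to F: A -> L -> F
Depth = number of edges = 2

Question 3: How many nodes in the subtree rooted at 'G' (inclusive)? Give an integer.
Answer: 2

Derivation:
Subtree rooted at G contains: G, J
Count = 2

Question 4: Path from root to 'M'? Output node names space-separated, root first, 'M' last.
Walk down from root: A -> L -> M

Answer: A L M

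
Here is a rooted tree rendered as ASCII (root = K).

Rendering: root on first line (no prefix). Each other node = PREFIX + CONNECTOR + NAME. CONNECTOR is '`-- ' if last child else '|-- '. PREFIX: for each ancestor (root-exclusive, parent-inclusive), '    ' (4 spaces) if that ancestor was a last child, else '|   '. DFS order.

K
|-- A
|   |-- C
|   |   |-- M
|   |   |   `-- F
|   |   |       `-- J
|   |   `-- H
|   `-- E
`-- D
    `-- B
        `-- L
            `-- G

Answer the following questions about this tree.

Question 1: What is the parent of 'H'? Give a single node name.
Answer: C

Derivation:
Scan adjacency: H appears as child of C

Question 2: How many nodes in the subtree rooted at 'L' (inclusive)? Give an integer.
Answer: 2

Derivation:
Subtree rooted at L contains: G, L
Count = 2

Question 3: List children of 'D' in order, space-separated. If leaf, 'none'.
Answer: B

Derivation:
Node D's children (from adjacency): B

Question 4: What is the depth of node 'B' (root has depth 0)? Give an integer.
Path from root to B: K -> D -> B
Depth = number of edges = 2

Answer: 2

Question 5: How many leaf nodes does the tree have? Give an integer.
Answer: 4

Derivation:
Leaves (nodes with no children): E, G, H, J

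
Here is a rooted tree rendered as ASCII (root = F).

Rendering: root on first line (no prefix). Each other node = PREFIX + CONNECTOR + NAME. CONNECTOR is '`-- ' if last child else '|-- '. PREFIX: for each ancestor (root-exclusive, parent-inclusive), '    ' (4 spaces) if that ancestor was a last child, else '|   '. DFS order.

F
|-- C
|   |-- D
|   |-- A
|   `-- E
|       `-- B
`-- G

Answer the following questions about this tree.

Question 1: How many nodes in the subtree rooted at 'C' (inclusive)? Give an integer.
Subtree rooted at C contains: A, B, C, D, E
Count = 5

Answer: 5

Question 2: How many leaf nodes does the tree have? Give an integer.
Answer: 4

Derivation:
Leaves (nodes with no children): A, B, D, G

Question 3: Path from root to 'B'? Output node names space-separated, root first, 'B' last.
Walk down from root: F -> C -> E -> B

Answer: F C E B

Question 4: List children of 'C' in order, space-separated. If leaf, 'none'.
Node C's children (from adjacency): D, A, E

Answer: D A E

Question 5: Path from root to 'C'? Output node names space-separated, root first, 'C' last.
Answer: F C

Derivation:
Walk down from root: F -> C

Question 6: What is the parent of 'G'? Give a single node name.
Answer: F

Derivation:
Scan adjacency: G appears as child of F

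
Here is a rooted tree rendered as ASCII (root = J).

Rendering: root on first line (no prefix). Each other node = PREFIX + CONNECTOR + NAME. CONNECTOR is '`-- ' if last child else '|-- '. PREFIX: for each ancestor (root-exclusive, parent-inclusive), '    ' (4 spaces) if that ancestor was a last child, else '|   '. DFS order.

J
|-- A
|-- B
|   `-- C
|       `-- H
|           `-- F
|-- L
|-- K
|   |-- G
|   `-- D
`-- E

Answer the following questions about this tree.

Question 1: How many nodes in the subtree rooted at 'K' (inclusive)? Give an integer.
Subtree rooted at K contains: D, G, K
Count = 3

Answer: 3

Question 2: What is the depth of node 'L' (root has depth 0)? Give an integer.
Answer: 1

Derivation:
Path from root to L: J -> L
Depth = number of edges = 1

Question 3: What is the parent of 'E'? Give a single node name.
Answer: J

Derivation:
Scan adjacency: E appears as child of J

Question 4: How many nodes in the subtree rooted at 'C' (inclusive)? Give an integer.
Answer: 3

Derivation:
Subtree rooted at C contains: C, F, H
Count = 3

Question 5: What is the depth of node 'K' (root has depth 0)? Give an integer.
Answer: 1

Derivation:
Path from root to K: J -> K
Depth = number of edges = 1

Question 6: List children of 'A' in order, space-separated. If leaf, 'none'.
Answer: none

Derivation:
Node A's children (from adjacency): (leaf)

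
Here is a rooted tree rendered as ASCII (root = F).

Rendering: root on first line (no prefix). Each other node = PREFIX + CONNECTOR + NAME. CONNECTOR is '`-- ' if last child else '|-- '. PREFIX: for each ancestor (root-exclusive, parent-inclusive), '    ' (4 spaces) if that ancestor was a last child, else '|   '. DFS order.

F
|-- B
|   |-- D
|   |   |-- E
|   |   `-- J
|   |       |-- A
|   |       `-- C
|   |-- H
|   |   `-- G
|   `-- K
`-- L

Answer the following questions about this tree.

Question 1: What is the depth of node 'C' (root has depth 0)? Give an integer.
Path from root to C: F -> B -> D -> J -> C
Depth = number of edges = 4

Answer: 4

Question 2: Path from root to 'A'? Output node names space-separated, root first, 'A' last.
Answer: F B D J A

Derivation:
Walk down from root: F -> B -> D -> J -> A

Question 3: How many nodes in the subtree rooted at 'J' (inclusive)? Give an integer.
Subtree rooted at J contains: A, C, J
Count = 3

Answer: 3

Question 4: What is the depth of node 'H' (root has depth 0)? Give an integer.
Path from root to H: F -> B -> H
Depth = number of edges = 2

Answer: 2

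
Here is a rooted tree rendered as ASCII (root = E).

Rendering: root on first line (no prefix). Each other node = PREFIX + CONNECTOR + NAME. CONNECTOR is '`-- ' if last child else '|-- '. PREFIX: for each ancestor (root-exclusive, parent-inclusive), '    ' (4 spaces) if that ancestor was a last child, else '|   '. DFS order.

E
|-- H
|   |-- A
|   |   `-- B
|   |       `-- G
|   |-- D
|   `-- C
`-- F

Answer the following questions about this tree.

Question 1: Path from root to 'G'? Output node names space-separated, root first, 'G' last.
Walk down from root: E -> H -> A -> B -> G

Answer: E H A B G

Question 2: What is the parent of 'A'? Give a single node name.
Answer: H

Derivation:
Scan adjacency: A appears as child of H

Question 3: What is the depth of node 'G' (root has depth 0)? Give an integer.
Path from root to G: E -> H -> A -> B -> G
Depth = number of edges = 4

Answer: 4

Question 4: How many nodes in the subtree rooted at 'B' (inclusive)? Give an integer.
Answer: 2

Derivation:
Subtree rooted at B contains: B, G
Count = 2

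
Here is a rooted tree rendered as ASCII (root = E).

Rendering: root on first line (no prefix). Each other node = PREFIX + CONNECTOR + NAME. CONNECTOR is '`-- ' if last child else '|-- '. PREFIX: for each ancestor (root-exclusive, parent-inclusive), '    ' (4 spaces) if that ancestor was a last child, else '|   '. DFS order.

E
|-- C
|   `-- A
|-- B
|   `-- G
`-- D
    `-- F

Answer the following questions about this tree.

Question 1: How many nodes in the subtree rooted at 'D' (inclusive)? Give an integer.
Answer: 2

Derivation:
Subtree rooted at D contains: D, F
Count = 2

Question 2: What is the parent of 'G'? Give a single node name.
Scan adjacency: G appears as child of B

Answer: B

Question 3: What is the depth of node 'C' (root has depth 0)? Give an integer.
Path from root to C: E -> C
Depth = number of edges = 1

Answer: 1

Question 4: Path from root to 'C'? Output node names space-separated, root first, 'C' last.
Answer: E C

Derivation:
Walk down from root: E -> C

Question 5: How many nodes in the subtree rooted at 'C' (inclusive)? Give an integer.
Subtree rooted at C contains: A, C
Count = 2

Answer: 2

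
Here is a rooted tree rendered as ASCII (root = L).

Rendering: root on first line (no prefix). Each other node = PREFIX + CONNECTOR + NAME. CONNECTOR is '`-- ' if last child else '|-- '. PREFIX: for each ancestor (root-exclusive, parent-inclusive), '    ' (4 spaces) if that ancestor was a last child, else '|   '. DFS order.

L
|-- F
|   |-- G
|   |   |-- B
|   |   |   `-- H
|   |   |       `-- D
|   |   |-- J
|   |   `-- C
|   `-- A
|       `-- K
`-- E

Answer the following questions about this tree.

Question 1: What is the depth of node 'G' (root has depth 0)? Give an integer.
Path from root to G: L -> F -> G
Depth = number of edges = 2

Answer: 2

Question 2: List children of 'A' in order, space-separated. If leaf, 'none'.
Answer: K

Derivation:
Node A's children (from adjacency): K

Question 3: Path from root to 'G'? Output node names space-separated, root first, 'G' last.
Walk down from root: L -> F -> G

Answer: L F G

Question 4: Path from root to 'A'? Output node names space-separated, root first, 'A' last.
Walk down from root: L -> F -> A

Answer: L F A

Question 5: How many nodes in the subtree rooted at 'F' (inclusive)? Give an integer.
Answer: 9

Derivation:
Subtree rooted at F contains: A, B, C, D, F, G, H, J, K
Count = 9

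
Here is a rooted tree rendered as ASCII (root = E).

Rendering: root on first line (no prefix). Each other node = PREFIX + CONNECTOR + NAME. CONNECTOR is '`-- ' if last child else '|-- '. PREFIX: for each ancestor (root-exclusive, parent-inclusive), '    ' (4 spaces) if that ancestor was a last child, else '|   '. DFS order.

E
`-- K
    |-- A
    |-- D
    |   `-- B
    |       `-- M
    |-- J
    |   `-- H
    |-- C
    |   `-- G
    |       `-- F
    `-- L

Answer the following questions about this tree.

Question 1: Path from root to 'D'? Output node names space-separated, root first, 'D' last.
Walk down from root: E -> K -> D

Answer: E K D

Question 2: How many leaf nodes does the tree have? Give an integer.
Answer: 5

Derivation:
Leaves (nodes with no children): A, F, H, L, M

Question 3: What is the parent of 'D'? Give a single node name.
Scan adjacency: D appears as child of K

Answer: K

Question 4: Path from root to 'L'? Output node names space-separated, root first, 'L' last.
Walk down from root: E -> K -> L

Answer: E K L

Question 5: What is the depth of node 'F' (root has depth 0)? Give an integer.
Path from root to F: E -> K -> C -> G -> F
Depth = number of edges = 4

Answer: 4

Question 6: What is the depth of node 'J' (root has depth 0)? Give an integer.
Answer: 2

Derivation:
Path from root to J: E -> K -> J
Depth = number of edges = 2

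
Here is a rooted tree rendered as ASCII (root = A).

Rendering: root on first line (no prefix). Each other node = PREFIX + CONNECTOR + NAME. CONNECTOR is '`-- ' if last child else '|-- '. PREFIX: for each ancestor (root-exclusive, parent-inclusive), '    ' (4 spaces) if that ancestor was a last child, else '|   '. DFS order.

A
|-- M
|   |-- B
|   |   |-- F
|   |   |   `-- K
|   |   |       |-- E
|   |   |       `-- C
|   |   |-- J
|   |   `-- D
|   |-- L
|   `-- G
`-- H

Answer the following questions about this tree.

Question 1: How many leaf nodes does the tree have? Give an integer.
Leaves (nodes with no children): C, D, E, G, H, J, L

Answer: 7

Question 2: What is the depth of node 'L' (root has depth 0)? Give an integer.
Answer: 2

Derivation:
Path from root to L: A -> M -> L
Depth = number of edges = 2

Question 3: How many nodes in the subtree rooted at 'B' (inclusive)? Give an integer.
Answer: 7

Derivation:
Subtree rooted at B contains: B, C, D, E, F, J, K
Count = 7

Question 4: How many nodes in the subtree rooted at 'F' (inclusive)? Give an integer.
Answer: 4

Derivation:
Subtree rooted at F contains: C, E, F, K
Count = 4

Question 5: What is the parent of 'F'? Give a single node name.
Scan adjacency: F appears as child of B

Answer: B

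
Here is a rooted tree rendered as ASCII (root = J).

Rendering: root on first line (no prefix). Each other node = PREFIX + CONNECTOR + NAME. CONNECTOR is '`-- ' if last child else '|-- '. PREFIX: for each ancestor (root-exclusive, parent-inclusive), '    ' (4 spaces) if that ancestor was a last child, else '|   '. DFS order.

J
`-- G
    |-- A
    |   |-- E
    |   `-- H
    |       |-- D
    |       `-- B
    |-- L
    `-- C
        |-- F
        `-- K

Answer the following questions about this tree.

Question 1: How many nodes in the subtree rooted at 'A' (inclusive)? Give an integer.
Answer: 5

Derivation:
Subtree rooted at A contains: A, B, D, E, H
Count = 5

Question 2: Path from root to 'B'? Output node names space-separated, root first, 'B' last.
Answer: J G A H B

Derivation:
Walk down from root: J -> G -> A -> H -> B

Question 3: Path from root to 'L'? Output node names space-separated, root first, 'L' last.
Walk down from root: J -> G -> L

Answer: J G L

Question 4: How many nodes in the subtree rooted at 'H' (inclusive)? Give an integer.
Subtree rooted at H contains: B, D, H
Count = 3

Answer: 3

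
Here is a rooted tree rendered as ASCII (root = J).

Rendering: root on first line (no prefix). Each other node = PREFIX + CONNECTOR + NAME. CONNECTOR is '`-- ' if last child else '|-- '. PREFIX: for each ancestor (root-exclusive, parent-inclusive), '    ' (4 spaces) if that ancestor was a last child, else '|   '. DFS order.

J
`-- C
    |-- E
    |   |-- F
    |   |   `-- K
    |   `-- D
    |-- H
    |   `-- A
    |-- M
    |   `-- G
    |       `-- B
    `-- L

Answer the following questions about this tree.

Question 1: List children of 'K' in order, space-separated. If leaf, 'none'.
Node K's children (from adjacency): (leaf)

Answer: none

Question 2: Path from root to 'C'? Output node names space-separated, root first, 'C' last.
Walk down from root: J -> C

Answer: J C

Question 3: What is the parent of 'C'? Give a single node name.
Scan adjacency: C appears as child of J

Answer: J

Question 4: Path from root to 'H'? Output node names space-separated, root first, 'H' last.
Answer: J C H

Derivation:
Walk down from root: J -> C -> H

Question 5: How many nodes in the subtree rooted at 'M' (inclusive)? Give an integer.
Subtree rooted at M contains: B, G, M
Count = 3

Answer: 3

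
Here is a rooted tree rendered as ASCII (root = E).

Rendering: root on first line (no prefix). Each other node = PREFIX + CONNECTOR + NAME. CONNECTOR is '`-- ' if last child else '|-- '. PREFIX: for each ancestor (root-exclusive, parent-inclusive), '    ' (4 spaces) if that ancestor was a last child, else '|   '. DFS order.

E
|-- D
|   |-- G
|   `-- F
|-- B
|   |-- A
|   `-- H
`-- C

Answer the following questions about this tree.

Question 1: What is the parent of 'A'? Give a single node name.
Scan adjacency: A appears as child of B

Answer: B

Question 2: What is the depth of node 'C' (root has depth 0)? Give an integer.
Path from root to C: E -> C
Depth = number of edges = 1

Answer: 1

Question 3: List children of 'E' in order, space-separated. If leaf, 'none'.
Answer: D B C

Derivation:
Node E's children (from adjacency): D, B, C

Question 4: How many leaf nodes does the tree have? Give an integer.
Answer: 5

Derivation:
Leaves (nodes with no children): A, C, F, G, H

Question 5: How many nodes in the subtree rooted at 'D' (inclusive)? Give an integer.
Answer: 3

Derivation:
Subtree rooted at D contains: D, F, G
Count = 3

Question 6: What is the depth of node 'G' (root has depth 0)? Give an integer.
Answer: 2

Derivation:
Path from root to G: E -> D -> G
Depth = number of edges = 2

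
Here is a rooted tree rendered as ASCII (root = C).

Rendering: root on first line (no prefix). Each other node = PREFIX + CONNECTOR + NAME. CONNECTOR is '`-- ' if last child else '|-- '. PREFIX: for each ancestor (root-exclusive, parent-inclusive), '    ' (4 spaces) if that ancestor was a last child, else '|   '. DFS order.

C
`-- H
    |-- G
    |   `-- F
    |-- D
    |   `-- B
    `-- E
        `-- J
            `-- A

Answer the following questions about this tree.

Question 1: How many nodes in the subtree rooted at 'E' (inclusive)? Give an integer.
Subtree rooted at E contains: A, E, J
Count = 3

Answer: 3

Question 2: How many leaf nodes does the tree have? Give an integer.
Answer: 3

Derivation:
Leaves (nodes with no children): A, B, F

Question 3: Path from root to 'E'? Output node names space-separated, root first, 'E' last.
Walk down from root: C -> H -> E

Answer: C H E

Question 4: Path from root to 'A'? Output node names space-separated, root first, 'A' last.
Walk down from root: C -> H -> E -> J -> A

Answer: C H E J A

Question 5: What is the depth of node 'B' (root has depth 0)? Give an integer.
Path from root to B: C -> H -> D -> B
Depth = number of edges = 3

Answer: 3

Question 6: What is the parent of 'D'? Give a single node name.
Scan adjacency: D appears as child of H

Answer: H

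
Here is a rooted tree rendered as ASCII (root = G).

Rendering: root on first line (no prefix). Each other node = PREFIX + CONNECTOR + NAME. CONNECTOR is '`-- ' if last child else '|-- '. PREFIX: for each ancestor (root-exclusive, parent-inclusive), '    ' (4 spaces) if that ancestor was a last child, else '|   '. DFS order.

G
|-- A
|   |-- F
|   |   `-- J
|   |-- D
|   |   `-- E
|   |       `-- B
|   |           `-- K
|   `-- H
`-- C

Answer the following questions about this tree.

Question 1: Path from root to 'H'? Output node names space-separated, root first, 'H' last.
Answer: G A H

Derivation:
Walk down from root: G -> A -> H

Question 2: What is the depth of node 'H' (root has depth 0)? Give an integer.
Path from root to H: G -> A -> H
Depth = number of edges = 2

Answer: 2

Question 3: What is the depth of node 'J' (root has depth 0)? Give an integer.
Answer: 3

Derivation:
Path from root to J: G -> A -> F -> J
Depth = number of edges = 3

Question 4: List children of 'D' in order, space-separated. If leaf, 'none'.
Answer: E

Derivation:
Node D's children (from adjacency): E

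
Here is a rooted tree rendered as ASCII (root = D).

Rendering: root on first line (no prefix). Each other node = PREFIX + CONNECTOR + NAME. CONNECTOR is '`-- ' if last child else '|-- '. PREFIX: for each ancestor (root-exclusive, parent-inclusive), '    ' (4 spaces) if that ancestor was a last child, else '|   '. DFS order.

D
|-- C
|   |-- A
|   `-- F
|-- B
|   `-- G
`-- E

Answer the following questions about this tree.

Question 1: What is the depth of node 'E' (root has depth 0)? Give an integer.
Path from root to E: D -> E
Depth = number of edges = 1

Answer: 1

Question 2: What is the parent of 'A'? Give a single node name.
Answer: C

Derivation:
Scan adjacency: A appears as child of C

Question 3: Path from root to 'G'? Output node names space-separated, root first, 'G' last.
Walk down from root: D -> B -> G

Answer: D B G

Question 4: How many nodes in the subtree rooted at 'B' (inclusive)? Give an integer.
Subtree rooted at B contains: B, G
Count = 2

Answer: 2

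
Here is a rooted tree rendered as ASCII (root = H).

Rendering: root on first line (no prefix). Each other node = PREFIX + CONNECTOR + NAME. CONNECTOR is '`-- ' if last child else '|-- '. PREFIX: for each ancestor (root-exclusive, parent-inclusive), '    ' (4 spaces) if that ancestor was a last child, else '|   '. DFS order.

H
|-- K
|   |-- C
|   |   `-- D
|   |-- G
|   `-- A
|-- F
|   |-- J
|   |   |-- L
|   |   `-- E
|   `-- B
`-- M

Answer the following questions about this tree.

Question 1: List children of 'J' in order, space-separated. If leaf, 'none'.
Node J's children (from adjacency): L, E

Answer: L E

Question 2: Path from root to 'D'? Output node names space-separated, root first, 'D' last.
Walk down from root: H -> K -> C -> D

Answer: H K C D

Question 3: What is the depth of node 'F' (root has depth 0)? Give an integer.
Path from root to F: H -> F
Depth = number of edges = 1

Answer: 1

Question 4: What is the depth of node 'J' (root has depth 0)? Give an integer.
Answer: 2

Derivation:
Path from root to J: H -> F -> J
Depth = number of edges = 2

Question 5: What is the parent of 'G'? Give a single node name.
Scan adjacency: G appears as child of K

Answer: K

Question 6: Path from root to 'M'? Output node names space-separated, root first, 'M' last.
Walk down from root: H -> M

Answer: H M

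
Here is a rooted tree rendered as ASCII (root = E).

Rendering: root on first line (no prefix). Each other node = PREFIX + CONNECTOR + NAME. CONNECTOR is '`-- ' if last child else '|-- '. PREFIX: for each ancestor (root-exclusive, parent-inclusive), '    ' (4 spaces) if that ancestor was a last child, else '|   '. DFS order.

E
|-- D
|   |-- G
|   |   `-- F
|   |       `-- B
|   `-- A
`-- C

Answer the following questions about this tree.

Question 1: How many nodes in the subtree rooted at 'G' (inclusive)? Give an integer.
Answer: 3

Derivation:
Subtree rooted at G contains: B, F, G
Count = 3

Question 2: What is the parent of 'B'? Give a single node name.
Answer: F

Derivation:
Scan adjacency: B appears as child of F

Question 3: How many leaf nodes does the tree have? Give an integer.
Leaves (nodes with no children): A, B, C

Answer: 3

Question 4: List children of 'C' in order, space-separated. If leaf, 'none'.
Node C's children (from adjacency): (leaf)

Answer: none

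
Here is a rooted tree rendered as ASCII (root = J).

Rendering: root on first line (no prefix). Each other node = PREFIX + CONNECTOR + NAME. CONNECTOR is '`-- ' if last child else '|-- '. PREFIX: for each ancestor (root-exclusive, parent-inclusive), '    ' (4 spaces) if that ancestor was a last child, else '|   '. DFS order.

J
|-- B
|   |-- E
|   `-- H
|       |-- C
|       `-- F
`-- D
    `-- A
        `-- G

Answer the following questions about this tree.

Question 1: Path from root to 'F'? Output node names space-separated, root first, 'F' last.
Answer: J B H F

Derivation:
Walk down from root: J -> B -> H -> F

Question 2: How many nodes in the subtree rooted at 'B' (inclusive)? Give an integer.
Answer: 5

Derivation:
Subtree rooted at B contains: B, C, E, F, H
Count = 5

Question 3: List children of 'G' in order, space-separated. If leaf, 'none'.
Node G's children (from adjacency): (leaf)

Answer: none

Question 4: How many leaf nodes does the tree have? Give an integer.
Answer: 4

Derivation:
Leaves (nodes with no children): C, E, F, G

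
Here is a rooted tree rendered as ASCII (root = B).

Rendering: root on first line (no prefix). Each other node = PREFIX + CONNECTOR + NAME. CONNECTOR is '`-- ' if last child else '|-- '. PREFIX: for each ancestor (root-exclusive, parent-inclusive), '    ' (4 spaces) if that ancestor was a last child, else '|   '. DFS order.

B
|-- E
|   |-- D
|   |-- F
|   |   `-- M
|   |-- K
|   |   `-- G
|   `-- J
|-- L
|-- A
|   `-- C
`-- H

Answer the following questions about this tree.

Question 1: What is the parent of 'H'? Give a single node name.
Scan adjacency: H appears as child of B

Answer: B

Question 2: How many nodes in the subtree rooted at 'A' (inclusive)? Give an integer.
Subtree rooted at A contains: A, C
Count = 2

Answer: 2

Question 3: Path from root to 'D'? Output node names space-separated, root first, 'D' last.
Answer: B E D

Derivation:
Walk down from root: B -> E -> D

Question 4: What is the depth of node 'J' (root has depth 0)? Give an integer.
Path from root to J: B -> E -> J
Depth = number of edges = 2

Answer: 2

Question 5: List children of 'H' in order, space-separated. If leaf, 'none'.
Answer: none

Derivation:
Node H's children (from adjacency): (leaf)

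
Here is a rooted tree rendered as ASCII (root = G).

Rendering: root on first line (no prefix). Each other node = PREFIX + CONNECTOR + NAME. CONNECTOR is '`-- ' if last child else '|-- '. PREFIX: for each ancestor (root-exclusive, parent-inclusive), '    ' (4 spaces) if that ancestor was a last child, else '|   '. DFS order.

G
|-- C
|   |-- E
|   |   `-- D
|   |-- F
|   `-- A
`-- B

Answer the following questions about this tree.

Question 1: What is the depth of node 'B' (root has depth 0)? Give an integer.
Path from root to B: G -> B
Depth = number of edges = 1

Answer: 1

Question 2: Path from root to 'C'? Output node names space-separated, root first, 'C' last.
Walk down from root: G -> C

Answer: G C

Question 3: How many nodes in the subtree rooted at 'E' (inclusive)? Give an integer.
Answer: 2

Derivation:
Subtree rooted at E contains: D, E
Count = 2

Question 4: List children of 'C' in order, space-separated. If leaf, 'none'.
Node C's children (from adjacency): E, F, A

Answer: E F A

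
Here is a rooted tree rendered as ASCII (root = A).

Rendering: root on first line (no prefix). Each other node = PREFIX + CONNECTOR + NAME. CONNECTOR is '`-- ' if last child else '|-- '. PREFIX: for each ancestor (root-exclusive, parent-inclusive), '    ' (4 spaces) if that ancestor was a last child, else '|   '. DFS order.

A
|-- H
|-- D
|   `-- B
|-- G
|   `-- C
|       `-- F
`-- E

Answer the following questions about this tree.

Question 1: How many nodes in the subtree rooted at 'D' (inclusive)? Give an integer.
Answer: 2

Derivation:
Subtree rooted at D contains: B, D
Count = 2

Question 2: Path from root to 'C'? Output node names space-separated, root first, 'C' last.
Answer: A G C

Derivation:
Walk down from root: A -> G -> C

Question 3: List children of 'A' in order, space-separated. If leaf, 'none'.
Answer: H D G E

Derivation:
Node A's children (from adjacency): H, D, G, E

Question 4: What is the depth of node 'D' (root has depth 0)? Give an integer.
Answer: 1

Derivation:
Path from root to D: A -> D
Depth = number of edges = 1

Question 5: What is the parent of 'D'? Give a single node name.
Scan adjacency: D appears as child of A

Answer: A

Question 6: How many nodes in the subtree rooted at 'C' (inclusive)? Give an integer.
Subtree rooted at C contains: C, F
Count = 2

Answer: 2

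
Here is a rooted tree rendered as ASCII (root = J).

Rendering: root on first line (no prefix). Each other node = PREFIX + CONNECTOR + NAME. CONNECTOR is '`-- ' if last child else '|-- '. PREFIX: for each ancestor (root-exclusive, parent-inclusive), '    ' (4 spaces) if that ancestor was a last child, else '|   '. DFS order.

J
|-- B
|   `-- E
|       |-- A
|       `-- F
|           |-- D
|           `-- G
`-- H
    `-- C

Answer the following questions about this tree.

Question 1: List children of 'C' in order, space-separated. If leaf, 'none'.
Answer: none

Derivation:
Node C's children (from adjacency): (leaf)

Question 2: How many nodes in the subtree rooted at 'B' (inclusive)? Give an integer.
Subtree rooted at B contains: A, B, D, E, F, G
Count = 6

Answer: 6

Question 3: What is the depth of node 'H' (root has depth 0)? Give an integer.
Path from root to H: J -> H
Depth = number of edges = 1

Answer: 1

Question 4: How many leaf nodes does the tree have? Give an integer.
Answer: 4

Derivation:
Leaves (nodes with no children): A, C, D, G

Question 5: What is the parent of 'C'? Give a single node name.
Answer: H

Derivation:
Scan adjacency: C appears as child of H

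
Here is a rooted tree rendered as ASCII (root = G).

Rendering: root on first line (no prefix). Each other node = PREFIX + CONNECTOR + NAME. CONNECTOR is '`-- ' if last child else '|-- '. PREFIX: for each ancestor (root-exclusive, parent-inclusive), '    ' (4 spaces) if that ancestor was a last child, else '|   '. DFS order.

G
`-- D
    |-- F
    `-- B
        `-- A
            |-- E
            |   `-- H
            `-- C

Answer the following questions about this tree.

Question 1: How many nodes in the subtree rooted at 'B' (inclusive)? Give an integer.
Subtree rooted at B contains: A, B, C, E, H
Count = 5

Answer: 5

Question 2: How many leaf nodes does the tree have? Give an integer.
Answer: 3

Derivation:
Leaves (nodes with no children): C, F, H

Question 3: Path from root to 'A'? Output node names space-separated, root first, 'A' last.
Walk down from root: G -> D -> B -> A

Answer: G D B A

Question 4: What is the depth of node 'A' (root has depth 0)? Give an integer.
Path from root to A: G -> D -> B -> A
Depth = number of edges = 3

Answer: 3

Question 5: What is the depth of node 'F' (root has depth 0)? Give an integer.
Path from root to F: G -> D -> F
Depth = number of edges = 2

Answer: 2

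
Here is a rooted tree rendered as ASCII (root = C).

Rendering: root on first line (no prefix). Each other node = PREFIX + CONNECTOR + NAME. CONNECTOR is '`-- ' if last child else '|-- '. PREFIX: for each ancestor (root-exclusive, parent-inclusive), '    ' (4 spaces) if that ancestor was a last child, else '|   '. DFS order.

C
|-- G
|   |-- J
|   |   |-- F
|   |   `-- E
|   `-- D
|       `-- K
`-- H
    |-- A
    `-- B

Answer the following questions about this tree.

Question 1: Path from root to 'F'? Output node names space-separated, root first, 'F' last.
Answer: C G J F

Derivation:
Walk down from root: C -> G -> J -> F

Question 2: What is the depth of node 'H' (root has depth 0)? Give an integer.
Answer: 1

Derivation:
Path from root to H: C -> H
Depth = number of edges = 1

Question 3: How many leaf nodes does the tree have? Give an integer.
Leaves (nodes with no children): A, B, E, F, K

Answer: 5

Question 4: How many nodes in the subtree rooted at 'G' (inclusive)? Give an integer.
Answer: 6

Derivation:
Subtree rooted at G contains: D, E, F, G, J, K
Count = 6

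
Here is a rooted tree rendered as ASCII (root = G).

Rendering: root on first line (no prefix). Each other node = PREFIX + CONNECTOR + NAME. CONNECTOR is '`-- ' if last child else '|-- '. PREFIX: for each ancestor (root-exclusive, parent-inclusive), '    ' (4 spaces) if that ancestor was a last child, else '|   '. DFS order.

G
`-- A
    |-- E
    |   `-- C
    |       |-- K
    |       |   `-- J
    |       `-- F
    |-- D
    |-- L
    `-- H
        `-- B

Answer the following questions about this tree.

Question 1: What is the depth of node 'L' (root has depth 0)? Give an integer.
Answer: 2

Derivation:
Path from root to L: G -> A -> L
Depth = number of edges = 2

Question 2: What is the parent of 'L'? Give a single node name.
Answer: A

Derivation:
Scan adjacency: L appears as child of A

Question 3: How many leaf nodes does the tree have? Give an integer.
Leaves (nodes with no children): B, D, F, J, L

Answer: 5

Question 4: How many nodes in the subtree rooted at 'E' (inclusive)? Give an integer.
Subtree rooted at E contains: C, E, F, J, K
Count = 5

Answer: 5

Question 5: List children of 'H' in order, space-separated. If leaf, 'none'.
Answer: B

Derivation:
Node H's children (from adjacency): B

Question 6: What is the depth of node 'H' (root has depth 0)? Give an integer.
Path from root to H: G -> A -> H
Depth = number of edges = 2

Answer: 2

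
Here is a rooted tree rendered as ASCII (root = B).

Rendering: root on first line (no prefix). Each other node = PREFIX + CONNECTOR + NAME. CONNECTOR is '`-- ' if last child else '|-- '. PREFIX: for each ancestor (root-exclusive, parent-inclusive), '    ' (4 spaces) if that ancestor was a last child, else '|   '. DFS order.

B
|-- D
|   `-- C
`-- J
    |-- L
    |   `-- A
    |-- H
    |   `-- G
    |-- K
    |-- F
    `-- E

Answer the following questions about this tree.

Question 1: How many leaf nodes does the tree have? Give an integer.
Answer: 6

Derivation:
Leaves (nodes with no children): A, C, E, F, G, K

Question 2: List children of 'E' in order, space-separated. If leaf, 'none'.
Answer: none

Derivation:
Node E's children (from adjacency): (leaf)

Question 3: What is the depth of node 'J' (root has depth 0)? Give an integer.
Path from root to J: B -> J
Depth = number of edges = 1

Answer: 1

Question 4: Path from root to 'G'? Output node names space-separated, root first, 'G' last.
Walk down from root: B -> J -> H -> G

Answer: B J H G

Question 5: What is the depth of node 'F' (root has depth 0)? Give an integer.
Path from root to F: B -> J -> F
Depth = number of edges = 2

Answer: 2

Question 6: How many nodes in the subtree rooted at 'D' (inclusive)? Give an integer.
Answer: 2

Derivation:
Subtree rooted at D contains: C, D
Count = 2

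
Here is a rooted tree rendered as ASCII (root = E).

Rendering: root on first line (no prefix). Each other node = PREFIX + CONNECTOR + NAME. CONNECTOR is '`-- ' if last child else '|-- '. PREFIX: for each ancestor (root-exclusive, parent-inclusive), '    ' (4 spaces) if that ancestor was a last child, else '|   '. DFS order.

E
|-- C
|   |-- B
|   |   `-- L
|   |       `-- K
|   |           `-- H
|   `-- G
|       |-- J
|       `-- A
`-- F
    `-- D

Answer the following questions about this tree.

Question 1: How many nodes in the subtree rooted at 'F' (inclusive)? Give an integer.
Subtree rooted at F contains: D, F
Count = 2

Answer: 2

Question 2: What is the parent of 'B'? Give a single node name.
Answer: C

Derivation:
Scan adjacency: B appears as child of C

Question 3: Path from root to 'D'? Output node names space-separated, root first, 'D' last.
Answer: E F D

Derivation:
Walk down from root: E -> F -> D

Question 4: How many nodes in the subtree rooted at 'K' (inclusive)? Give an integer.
Subtree rooted at K contains: H, K
Count = 2

Answer: 2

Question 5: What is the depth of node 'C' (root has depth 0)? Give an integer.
Path from root to C: E -> C
Depth = number of edges = 1

Answer: 1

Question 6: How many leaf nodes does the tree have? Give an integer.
Leaves (nodes with no children): A, D, H, J

Answer: 4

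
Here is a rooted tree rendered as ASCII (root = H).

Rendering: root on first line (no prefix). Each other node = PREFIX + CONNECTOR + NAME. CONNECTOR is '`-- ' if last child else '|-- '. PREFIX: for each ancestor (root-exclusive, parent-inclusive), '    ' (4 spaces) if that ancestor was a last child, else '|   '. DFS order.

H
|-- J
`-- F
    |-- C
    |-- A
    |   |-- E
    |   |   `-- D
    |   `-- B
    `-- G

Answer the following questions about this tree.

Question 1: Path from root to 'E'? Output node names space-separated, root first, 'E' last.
Walk down from root: H -> F -> A -> E

Answer: H F A E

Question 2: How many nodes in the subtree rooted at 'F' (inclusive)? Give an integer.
Subtree rooted at F contains: A, B, C, D, E, F, G
Count = 7

Answer: 7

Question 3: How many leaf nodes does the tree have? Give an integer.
Answer: 5

Derivation:
Leaves (nodes with no children): B, C, D, G, J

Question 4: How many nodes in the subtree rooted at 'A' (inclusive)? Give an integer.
Answer: 4

Derivation:
Subtree rooted at A contains: A, B, D, E
Count = 4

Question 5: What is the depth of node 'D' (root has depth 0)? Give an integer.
Path from root to D: H -> F -> A -> E -> D
Depth = number of edges = 4

Answer: 4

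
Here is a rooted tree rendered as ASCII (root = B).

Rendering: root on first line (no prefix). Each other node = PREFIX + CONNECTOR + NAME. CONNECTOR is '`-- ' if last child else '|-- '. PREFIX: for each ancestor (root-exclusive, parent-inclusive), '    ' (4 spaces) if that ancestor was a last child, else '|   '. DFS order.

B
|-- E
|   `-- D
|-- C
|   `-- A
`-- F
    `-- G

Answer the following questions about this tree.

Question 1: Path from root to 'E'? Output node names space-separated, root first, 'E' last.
Walk down from root: B -> E

Answer: B E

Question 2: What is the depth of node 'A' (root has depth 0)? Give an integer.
Answer: 2

Derivation:
Path from root to A: B -> C -> A
Depth = number of edges = 2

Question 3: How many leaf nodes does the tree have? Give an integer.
Answer: 3

Derivation:
Leaves (nodes with no children): A, D, G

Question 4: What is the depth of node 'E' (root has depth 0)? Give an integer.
Answer: 1

Derivation:
Path from root to E: B -> E
Depth = number of edges = 1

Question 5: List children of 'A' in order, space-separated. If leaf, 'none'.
Answer: none

Derivation:
Node A's children (from adjacency): (leaf)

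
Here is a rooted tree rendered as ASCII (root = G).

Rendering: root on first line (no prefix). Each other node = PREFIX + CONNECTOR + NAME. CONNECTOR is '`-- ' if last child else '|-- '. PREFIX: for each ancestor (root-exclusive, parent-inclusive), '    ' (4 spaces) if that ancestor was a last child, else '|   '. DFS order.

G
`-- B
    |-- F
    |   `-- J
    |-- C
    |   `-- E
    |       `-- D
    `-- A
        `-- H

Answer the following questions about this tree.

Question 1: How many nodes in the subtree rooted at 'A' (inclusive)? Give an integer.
Answer: 2

Derivation:
Subtree rooted at A contains: A, H
Count = 2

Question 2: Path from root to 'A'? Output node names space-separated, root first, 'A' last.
Answer: G B A

Derivation:
Walk down from root: G -> B -> A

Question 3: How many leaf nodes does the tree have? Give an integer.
Answer: 3

Derivation:
Leaves (nodes with no children): D, H, J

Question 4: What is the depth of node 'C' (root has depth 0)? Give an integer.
Answer: 2

Derivation:
Path from root to C: G -> B -> C
Depth = number of edges = 2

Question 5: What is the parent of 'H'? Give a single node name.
Scan adjacency: H appears as child of A

Answer: A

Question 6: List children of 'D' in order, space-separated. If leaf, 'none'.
Node D's children (from adjacency): (leaf)

Answer: none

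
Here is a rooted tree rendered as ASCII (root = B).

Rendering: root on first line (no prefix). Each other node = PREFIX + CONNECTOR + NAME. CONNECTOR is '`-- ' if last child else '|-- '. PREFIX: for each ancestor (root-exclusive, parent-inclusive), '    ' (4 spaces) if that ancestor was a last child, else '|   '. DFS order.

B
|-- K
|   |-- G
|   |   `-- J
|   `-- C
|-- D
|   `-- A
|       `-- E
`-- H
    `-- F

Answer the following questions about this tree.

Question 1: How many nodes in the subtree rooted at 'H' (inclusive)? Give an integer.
Answer: 2

Derivation:
Subtree rooted at H contains: F, H
Count = 2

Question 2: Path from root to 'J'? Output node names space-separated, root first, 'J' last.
Walk down from root: B -> K -> G -> J

Answer: B K G J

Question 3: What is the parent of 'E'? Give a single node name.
Scan adjacency: E appears as child of A

Answer: A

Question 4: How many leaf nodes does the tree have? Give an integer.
Leaves (nodes with no children): C, E, F, J

Answer: 4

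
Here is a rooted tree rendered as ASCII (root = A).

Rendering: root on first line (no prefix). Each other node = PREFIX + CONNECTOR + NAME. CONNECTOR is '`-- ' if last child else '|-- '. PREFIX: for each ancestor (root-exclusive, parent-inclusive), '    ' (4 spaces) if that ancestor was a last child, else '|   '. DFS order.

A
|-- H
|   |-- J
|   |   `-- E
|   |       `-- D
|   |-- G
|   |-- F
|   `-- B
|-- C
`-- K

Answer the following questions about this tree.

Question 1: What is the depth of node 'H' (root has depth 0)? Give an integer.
Path from root to H: A -> H
Depth = number of edges = 1

Answer: 1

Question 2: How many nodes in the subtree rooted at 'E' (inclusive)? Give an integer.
Subtree rooted at E contains: D, E
Count = 2

Answer: 2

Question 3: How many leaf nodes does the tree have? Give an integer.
Answer: 6

Derivation:
Leaves (nodes with no children): B, C, D, F, G, K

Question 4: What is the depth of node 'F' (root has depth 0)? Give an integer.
Path from root to F: A -> H -> F
Depth = number of edges = 2

Answer: 2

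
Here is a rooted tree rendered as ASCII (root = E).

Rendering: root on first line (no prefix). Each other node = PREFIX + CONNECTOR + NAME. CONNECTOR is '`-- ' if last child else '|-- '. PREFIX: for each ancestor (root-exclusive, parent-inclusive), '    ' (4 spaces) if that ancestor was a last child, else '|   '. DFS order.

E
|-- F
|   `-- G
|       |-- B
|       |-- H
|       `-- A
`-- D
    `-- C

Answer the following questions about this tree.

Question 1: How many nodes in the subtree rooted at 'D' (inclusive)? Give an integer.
Subtree rooted at D contains: C, D
Count = 2

Answer: 2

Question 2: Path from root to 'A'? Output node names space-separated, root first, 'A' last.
Answer: E F G A

Derivation:
Walk down from root: E -> F -> G -> A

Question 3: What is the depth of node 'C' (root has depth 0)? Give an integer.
Path from root to C: E -> D -> C
Depth = number of edges = 2

Answer: 2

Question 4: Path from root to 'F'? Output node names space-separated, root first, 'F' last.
Answer: E F

Derivation:
Walk down from root: E -> F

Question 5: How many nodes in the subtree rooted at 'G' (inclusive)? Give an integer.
Subtree rooted at G contains: A, B, G, H
Count = 4

Answer: 4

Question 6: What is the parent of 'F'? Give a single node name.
Scan adjacency: F appears as child of E

Answer: E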